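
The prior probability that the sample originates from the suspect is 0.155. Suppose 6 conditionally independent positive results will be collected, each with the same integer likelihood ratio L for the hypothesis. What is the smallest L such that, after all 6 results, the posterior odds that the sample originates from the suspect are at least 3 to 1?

Prior odds = 0.155/0.845 = 31/169.
Target odds = 3.
Need L⁶ ≥ 3 ÷ (31/169) = 507/31.
1⁶ = 1 < 507/31 ≤ 64 = 2⁶, so L = 2.

2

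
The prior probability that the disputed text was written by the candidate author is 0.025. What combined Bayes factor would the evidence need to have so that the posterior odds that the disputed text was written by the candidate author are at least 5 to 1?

195

Prior odds = 0.025/0.975 = 1/39.
Target odds = 5.
Required Bayes factor = 5 ÷ (1/39) = 195.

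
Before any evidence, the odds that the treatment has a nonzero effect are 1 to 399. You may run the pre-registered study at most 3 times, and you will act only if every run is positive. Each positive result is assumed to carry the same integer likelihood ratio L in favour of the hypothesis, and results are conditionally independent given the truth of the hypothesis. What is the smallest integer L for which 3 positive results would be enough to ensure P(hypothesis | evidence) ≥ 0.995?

43

Prior odds = 1/399.
Target odds = 0.995/0.005 = 199.
Need L³ ≥ 199 ÷ (1/399) = 79401.
42³ = 74088 < 79401 ≤ 79507 = 43³, so L = 43.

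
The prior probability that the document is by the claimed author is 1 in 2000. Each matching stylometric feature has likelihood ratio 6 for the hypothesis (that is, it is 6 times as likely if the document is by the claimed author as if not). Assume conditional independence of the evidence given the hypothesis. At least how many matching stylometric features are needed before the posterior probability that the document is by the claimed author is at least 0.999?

Prior odds: 0.0005 ÷ 0.9995 = 1/1999.
Likelihood ratio per matching stylometric feature = 6.
Target posterior odds = 0.999/0.001 = 999.
Require 6ⁿ ≥ 999 ÷ (1/1999) = 1997001.
6⁸ = 1679616 falls short of 1997001 but 6⁹ = 10077696 reaches it, so n = 9.

9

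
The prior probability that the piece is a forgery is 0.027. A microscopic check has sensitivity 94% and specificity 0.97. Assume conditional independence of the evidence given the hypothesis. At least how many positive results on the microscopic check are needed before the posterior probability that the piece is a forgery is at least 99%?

3

Prior odds = 0.027/0.973 = 27/973.
False-positive rate = 1 − 0.97 = 0.03; likelihood ratio of a positive = 0.94/0.03 = 94/3.
Target odds: 0.99 ÷ 0.01 = 99.
Need (27/973) × (94/3)ⁿ ≥ 99, i.e. (94/3)ⁿ ≥ 10703/3.
(94/3)² = 8836/9 falls short of 10703/3 but (94/3)³ = 830584/27 reaches it, so n = 3.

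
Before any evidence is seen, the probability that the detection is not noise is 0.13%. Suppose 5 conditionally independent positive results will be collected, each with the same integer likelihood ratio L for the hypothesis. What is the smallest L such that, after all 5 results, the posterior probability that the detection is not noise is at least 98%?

9

Prior odds = 0.0013/0.9987 = 13/9987.
Target odds = 0.98/0.02 = 49.
Need L⁵ ≥ 49 ÷ (13/9987) = 489363/13.
8⁵ = 32768 < 489363/13 ≤ 59049 = 9⁵, so L = 9.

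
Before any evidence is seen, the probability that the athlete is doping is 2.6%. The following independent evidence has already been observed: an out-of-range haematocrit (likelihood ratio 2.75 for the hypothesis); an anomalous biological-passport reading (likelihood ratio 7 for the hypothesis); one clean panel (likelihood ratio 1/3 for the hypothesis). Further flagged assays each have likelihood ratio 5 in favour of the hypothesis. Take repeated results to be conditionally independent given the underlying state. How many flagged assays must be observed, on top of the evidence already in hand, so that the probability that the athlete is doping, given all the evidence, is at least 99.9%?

6

Prior odds = 0.026/0.974 = 13/487.
Combined Bayes factor of the evidence already in hand = 2.75 × 7 × (1/3) = 77/12.
Odds after that evidence = (13/487) × 77/12 = 1001/5844.
Target odds = 0.999/0.001 = 999.
Need 5ⁿ ≥ 999 ÷ (1001/5844) = 5838156/1001.
5⁵ = 3125 falls short of 5838156/1001 but 5⁶ = 15625 reaches it, so n = 6.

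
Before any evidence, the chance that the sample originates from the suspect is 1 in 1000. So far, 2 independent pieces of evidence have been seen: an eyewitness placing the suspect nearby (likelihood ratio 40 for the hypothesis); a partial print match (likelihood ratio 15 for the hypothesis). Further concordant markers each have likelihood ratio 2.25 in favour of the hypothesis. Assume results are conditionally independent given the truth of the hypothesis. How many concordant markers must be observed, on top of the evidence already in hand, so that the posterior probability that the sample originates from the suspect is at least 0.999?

Prior odds = 0.001/0.999 = 1/999.
Combined Bayes factor of the evidence already in hand = 40 × 15 = 600.
Odds after that evidence = (1/999) × 600 = 200/333.
Target odds = 0.999/0.001 = 999.
Need 2.25ⁿ ≥ 999 ÷ (200/333) = 1663.335.
2.25⁹ = 387420489/262144 falls short of 1663.335 but 2.25¹⁰ ≈3325.26 reaches it, so n = 10.

10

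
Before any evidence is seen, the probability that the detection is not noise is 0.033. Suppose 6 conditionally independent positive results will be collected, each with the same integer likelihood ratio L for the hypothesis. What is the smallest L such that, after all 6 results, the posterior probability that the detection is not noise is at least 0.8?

Prior odds = 0.033/0.967 = 33/967.
Target odds = 0.8/0.2 = 4.
Need L⁶ ≥ 4 ÷ (33/967) = 3868/33.
2⁶ = 64 < 3868/33 ≤ 729 = 3⁶, so L = 3.

3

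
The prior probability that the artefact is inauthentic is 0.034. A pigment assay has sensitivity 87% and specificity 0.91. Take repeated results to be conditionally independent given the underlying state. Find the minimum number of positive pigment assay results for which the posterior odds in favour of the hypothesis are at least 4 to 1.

Prior odds = 0.034/0.966 = 17/483.
False-positive rate = 1 − 0.91 = 0.09; likelihood ratio of a positive = 0.87/0.09 = 29/3.
Target odds = 4.
Need (17/483) × (29/3)ⁿ ≥ 4, i.e. (29/3)ⁿ ≥ 1932/17.
(29/3)² = 841/9 falls short of 1932/17 but (29/3)³ = 24389/27 reaches it, so n = 3.

3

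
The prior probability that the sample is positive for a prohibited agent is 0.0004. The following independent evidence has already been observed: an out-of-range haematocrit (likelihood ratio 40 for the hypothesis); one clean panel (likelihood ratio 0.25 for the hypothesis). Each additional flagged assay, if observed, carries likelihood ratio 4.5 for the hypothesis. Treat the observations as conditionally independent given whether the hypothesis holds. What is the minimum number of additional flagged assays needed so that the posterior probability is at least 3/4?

5

Prior odds = 0.0004/0.9996 = 1/2499.
Combined Bayes factor of the evidence already in hand = 40 × 0.25 = 10.
Odds after that evidence = (1/2499) × 10 = 10/2499.
Target odds = 0.75/0.25 = 3.
Need 4.5ⁿ ≥ 3 ÷ (10/2499) = 749.7.
4.5⁴ = 410.0625 falls short of 749.7 but 4.5⁵ = 1845.28125 reaches it, so n = 5.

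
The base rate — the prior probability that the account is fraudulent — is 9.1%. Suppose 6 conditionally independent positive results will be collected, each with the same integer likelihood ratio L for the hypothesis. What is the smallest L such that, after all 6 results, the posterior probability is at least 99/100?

4

Prior odds = 0.091/0.909 = 91/909.
Target odds = 0.99/0.01 = 99.
Need L⁶ ≥ 99 ÷ (91/909) = 89991/91.
3⁶ = 729 < 89991/91 ≤ 4096 = 4⁶, so L = 4.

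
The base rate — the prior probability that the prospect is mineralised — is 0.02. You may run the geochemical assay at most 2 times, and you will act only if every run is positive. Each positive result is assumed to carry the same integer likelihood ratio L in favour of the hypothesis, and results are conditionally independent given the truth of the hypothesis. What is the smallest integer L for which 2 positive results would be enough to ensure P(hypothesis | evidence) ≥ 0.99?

Prior odds = 0.02/0.98 = 1/49.
Target odds = 0.99/0.01 = 99.
Need L² ≥ 99 ÷ (1/49) = 4851.
69² = 4761 < 4851 ≤ 4900 = 70², so L = 70.

70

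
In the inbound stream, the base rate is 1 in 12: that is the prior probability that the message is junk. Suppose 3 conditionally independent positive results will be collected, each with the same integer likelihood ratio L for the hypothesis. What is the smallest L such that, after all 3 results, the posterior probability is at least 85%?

Prior odds = (1/12)/(11/12) = 1/11.
Target odds = 0.85/0.15 = 17/3.
Need L³ ≥ 17/3 ÷ (1/11) = 187/3.
3³ = 27 < 187/3 ≤ 64 = 4³, so L = 4.

4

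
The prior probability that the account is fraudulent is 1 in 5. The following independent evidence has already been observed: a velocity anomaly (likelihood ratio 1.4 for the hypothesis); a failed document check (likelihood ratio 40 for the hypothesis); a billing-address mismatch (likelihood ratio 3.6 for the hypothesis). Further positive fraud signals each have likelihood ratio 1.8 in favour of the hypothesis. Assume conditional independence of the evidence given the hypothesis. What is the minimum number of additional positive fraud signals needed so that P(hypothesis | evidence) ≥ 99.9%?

6

Prior odds = 0.2/0.8 = 0.25.
Combined Bayes factor of the evidence already in hand = 1.4 × 40 × 3.6 = 201.6.
Odds after that evidence = 0.25 × 201.6 = 50.4.
Target odds = 0.999/0.001 = 999.
Need 1.8ⁿ ≥ 999 ÷ 50.4 = 555/28.
1.8⁵ = 18.89568 falls short of 555/28 but 1.8⁶ = 531441/15625 reaches it, so n = 6.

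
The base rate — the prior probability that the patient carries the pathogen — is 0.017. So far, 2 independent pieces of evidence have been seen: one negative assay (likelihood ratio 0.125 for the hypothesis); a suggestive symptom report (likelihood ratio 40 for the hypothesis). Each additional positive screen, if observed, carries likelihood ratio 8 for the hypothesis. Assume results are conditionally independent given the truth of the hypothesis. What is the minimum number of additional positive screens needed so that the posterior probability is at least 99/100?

4

Prior odds = 0.017/0.983 = 17/983.
Combined Bayes factor of the evidence already in hand = 0.125 × 40 = 5.
Odds after that evidence = (17/983) × 5 = 85/983.
Target odds = 0.99/0.01 = 99.
Need 8ⁿ ≥ 99 ÷ (85/983) = 97317/85.
8³ = 512 falls short of 97317/85 but 8⁴ = 4096 reaches it, so n = 4.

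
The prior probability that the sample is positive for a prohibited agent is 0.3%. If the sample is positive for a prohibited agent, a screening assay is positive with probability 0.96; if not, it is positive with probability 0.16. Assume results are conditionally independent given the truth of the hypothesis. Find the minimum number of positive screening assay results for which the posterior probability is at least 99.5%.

Prior odds: 0.003 ÷ 0.997 = 3/997.
Likelihood ratio of a positive = 0.96/0.16 = 6.
Target posterior odds = 0.995/0.005 = 199.
Need (3/997) × 6ⁿ ≥ 199, i.e. 6ⁿ ≥ 198403/3.
6⁶ = 46656 falls short of 198403/3 but 6⁷ = 279936 reaches it, so n = 7.

7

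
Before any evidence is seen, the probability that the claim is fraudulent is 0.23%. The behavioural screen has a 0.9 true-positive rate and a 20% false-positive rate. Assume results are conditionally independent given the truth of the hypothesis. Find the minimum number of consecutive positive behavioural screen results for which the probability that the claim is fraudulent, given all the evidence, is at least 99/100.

8

Prior odds: 0.0023 ÷ 0.9977 = 23/9977.
Likelihood ratio of a positive result = 0.9/0.2 = 4.5.
Target odds: 0.99 ÷ 0.01 = 99.
Need (23/9977) × 4.5ⁿ ≥ 99, i.e. 4.5ⁿ ≥ 987723/23.
4.5⁷ = 4782969/128 falls short of 987723/23 but 4.5⁸ = 43046721/256 reaches it, so n = 8.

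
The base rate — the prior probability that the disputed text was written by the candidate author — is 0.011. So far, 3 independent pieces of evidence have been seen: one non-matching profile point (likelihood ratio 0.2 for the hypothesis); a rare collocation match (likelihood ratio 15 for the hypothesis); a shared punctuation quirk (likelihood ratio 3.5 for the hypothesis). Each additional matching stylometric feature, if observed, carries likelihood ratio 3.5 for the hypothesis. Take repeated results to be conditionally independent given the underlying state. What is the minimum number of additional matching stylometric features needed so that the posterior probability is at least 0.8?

Prior odds = 0.011/0.989 = 11/989.
Combined Bayes factor of the evidence already in hand = 0.2 × 15 × 3.5 = 10.5.
Odds after that evidence = (11/989) × 10.5 = 231/1978.
Target odds = 0.8/0.2 = 4.
Need 3.5ⁿ ≥ 4 ÷ (231/1978) = 7912/231.
3.5² = 12.25 falls short of 7912/231 but 3.5³ = 42.875 reaches it, so n = 3.

3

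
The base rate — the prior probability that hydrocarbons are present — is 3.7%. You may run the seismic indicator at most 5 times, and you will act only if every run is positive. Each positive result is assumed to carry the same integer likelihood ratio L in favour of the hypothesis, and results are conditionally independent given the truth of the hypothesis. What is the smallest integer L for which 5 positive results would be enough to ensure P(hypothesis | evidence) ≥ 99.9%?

Prior odds = 0.037/0.963 = 37/963.
Target odds = 0.999/0.001 = 999.
Need L⁵ ≥ 999 ÷ (37/963) = 26001.
7⁵ = 16807 < 26001 ≤ 32768 = 8⁵, so L = 8.

8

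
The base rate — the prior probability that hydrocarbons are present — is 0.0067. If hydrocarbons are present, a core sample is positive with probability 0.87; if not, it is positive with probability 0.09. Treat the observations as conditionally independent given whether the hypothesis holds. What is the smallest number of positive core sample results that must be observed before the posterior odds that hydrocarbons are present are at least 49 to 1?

4

Prior odds = 0.0067/0.9933 = 67/9933.
Likelihood ratio of a positive = 0.87/0.09 = 29/3.
Target odds = 49.
Require (29/3)ⁿ ≥ 49 ÷ (67/9933) = 486717/67.
(29/3)³ = 24389/27 falls short of 486717/67 but (29/3)⁴ = 707281/81 reaches it, so n = 4.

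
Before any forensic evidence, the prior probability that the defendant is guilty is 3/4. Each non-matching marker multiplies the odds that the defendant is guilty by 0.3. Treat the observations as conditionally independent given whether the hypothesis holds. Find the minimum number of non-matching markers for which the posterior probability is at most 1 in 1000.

7

Prior odds = 0.75/0.25 = 3.
Likelihood ratio per non-matching marker = 0.3.
Target odds: 0.001 ÷ 0.999 = 1/999.
Need 3 × 0.3ⁿ ≤ 1/999, i.e. 0.3ⁿ ≤ 1/2997.
0.3⁶ = 729/1000000 is still above 1/2997 but 0.3⁷ = 2187/10000000 is at or below it, so n = 7.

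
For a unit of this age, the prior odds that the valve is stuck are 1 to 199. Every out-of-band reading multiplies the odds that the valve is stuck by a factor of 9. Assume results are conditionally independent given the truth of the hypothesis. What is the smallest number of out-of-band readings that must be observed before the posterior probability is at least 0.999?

6

Prior odds = 1/199.
Likelihood ratio per out-of-band reading = 9.
Target odds: 0.999 ÷ 0.001 = 999.
Need (1/199) × 9ⁿ ≥ 999, i.e. 9ⁿ ≥ 198801.
9⁵ = 59049 falls short of 198801 but 9⁶ = 531441 reaches it, so n = 6.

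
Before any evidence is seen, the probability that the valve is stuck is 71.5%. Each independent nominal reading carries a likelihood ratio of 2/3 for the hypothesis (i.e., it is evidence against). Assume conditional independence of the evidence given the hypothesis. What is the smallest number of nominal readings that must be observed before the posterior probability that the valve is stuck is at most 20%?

6

Prior odds: 0.715 ÷ 0.285 = 143/57.
Likelihood ratio per nominal reading = 2/3.
Target posterior odds = 0.2/0.8 = 0.25.
Require (2/3)ⁿ ≤ 0.25 ÷ (143/57) = 57/572.
(2/3)⁵ = 32/243 is still above 57/572 but (2/3)⁶ = 64/729 is at or below it, so n = 6.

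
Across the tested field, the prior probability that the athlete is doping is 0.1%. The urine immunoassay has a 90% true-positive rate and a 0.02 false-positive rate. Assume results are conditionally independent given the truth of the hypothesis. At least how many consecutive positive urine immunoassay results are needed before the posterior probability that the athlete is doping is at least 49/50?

Prior odds = 0.001/0.999 = 1/999.
Likelihood ratio of a positive result = 0.9/0.02 = 45.
Target posterior odds = 0.98/0.02 = 49.
Need (1/999) × 45ⁿ ≥ 49, i.e. 45ⁿ ≥ 48951.
45² = 2025 falls short of 48951 but 45³ = 91125 reaches it, so n = 3.

3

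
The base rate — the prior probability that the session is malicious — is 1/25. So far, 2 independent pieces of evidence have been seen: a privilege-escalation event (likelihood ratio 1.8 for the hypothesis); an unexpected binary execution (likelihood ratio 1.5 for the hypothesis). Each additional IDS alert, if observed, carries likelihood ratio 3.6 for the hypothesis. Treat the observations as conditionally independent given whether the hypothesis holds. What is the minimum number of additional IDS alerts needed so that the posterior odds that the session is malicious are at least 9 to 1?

4

Prior odds = 0.04/0.96 = 1/24.
Combined Bayes factor of the evidence already in hand = 1.8 × 1.5 = 2.7.
Odds after that evidence = (1/24) × 2.7 = 0.1125.
Target odds = 9.
Need 3.6ⁿ ≥ 9 ÷ 0.1125 = 80.
3.6³ = 46.656 falls short of 80 but 3.6⁴ = 167.9616 reaches it, so n = 4.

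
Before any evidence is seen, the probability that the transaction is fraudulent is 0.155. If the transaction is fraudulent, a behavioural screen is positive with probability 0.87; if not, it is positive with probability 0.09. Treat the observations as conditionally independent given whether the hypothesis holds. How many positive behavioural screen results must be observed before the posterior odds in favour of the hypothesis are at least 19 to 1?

3

Prior odds: 0.155 ÷ 0.845 = 31/169.
Likelihood ratio of a positive = 0.87/0.09 = 29/3.
Target odds = 19.
Require (29/3)ⁿ ≥ 19 ÷ (31/169) = 3211/31.
(29/3)² = 841/9 falls short of 3211/31 but (29/3)³ = 24389/27 reaches it, so n = 3.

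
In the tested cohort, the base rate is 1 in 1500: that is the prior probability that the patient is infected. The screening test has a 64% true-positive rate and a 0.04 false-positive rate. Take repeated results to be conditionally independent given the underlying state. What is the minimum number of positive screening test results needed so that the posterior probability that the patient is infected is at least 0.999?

Prior odds = (1/1500)/(1499/1500) = 1/1499.
Likelihood ratio of a positive result = 0.64/0.04 = 16.
Target odds: 0.999 ÷ 0.001 = 999.
Need (1/1499) × 16ⁿ ≥ 999, i.e. 16ⁿ ≥ 1497501.
16⁵ = 1048576 falls short of 1497501 but 16⁶ = 16777216 reaches it, so n = 6.

6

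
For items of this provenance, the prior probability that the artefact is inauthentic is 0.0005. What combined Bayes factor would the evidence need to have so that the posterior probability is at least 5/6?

Prior odds = 0.0005/0.9995 = 1/1999.
Target odds = (5/6)/(1/6) = 5.
Required Bayes factor = 5 ÷ (1/1999) = 9995.

9995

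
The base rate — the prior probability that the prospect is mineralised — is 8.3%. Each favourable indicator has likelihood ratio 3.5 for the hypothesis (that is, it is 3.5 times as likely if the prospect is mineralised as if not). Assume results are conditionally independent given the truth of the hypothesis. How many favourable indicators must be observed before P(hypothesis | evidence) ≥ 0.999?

8

Prior odds: 0.083 ÷ 0.917 = 83/917.
Likelihood ratio per favourable indicator = 3.5.
Target odds: 0.999 ÷ 0.001 = 999.
Require 3.5ⁿ ≥ 999 ÷ (83/917) = 916083/83.
3.5⁷ = 823543/128 falls short of 916083/83 but 3.5⁸ = 5764801/256 reaches it, so n = 8.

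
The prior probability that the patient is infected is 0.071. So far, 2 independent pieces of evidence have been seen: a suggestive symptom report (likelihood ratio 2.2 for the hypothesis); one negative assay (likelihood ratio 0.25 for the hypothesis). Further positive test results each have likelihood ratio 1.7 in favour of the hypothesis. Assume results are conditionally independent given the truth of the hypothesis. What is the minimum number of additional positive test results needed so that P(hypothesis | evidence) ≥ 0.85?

10

Prior odds = 0.071/0.929 = 71/929.
Combined Bayes factor of the evidence already in hand = 2.2 × 0.25 = 0.55.
Odds after that evidence = (71/929) × 0.55 = 781/18580.
Target odds = 0.85/0.15 = 17/3.
Need 1.7ⁿ ≥ 17/3 ÷ (781/18580) = 315860/2343.
1.7⁹ ≈118.588 falls short of 315860/2343 but 1.7¹⁰ ≈201.599 reaches it, so n = 10.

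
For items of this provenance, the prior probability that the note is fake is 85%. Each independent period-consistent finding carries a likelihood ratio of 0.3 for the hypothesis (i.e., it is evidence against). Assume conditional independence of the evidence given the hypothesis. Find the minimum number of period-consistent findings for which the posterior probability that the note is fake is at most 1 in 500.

7

Prior odds: 0.85 ÷ 0.15 = 17/3.
Likelihood ratio per period-consistent finding = 0.3.
Target odds: 0.002 ÷ 0.998 = 1/499.
Need (17/3) × 0.3ⁿ ≤ 1/499, i.e. 0.3ⁿ ≤ 3/8483.
0.3⁶ = 729/1000000 is still above 3/8483 but 0.3⁷ = 2187/10000000 is at or below it, so n = 7.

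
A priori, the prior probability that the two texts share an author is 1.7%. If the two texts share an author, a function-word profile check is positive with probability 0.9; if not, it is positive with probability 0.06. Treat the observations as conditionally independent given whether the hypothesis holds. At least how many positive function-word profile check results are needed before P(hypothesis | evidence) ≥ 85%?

3

Prior odds = 0.017/0.983 = 17/983.
Likelihood ratio of a positive = 0.9/0.06 = 15.
Target odds: 0.85 ÷ 0.15 = 17/3.
Need (17/983) × 15ⁿ ≥ 17/3, i.e. 15ⁿ ≥ 983/3.
15² = 225 falls short of 983/3 but 15³ = 3375 reaches it, so n = 3.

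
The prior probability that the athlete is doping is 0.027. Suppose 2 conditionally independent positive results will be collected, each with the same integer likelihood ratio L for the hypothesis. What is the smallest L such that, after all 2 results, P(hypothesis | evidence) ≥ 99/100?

Prior odds = 0.027/0.973 = 27/973.
Target odds = 0.99/0.01 = 99.
Need L² ≥ 99 ÷ (27/973) = 10703/3.
59² = 3481 < 10703/3 ≤ 3600 = 60², so L = 60.

60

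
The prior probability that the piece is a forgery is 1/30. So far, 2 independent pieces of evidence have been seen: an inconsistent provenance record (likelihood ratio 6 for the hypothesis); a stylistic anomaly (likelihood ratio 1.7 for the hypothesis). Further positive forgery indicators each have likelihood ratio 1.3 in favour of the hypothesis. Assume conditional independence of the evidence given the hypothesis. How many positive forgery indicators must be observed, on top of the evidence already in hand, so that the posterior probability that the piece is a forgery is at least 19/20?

16

Prior odds = (1/30)/(29/30) = 1/29.
Combined Bayes factor of the evidence already in hand = 6 × 1.7 = 10.2.
Odds after that evidence = (1/29) × 10.2 = 51/145.
Target odds = 0.95/0.05 = 19.
Need 1.3ⁿ ≥ 19 ÷ (51/145) = 2755/51.
1.3¹⁵ ≈51.1859 falls short of 2755/51 but 1.3¹⁶ ≈66.5417 reaches it, so n = 16.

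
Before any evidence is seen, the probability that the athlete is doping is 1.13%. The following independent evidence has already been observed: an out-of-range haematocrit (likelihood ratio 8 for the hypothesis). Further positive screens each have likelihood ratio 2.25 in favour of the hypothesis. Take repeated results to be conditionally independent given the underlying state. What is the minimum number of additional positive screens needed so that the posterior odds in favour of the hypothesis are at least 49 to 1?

Prior odds = 0.0113/0.9887 = 113/9887.
Bayes factor of the evidence already in hand = 8.
Odds after that evidence = (113/9887) × 8 = 904/9887.
Target odds = 49.
Need 2.25ⁿ ≥ 49 ÷ (904/9887) = 484463/904.
2.25⁷ = 4782969/16384 falls short of 484463/904 but 2.25⁸ = 43046721/65536 reaches it, so n = 8.

8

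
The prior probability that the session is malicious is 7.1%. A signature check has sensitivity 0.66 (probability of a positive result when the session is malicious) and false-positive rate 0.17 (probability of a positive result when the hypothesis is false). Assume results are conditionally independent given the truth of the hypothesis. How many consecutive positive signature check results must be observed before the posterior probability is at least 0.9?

4

Prior odds = 0.071/0.929 = 71/929.
Likelihood ratio of a positive result = 0.66/0.17 = 66/17.
Target posterior odds = 0.9/0.1 = 9.
Require (66/17)ⁿ ≥ 9 ÷ (71/929) = 8361/71.
(66/17)³ = 287496/4913 falls short of 8361/71 but (66/17)⁴ = 18974736/83521 reaches it, so n = 4.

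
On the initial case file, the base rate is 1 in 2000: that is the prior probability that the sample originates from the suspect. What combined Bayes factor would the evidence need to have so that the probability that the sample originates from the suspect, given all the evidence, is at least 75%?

Prior odds = 0.0005/0.9995 = 1/1999.
Target odds = 0.75/0.25 = 3.
Required Bayes factor = 3 ÷ (1/1999) = 5997.

5997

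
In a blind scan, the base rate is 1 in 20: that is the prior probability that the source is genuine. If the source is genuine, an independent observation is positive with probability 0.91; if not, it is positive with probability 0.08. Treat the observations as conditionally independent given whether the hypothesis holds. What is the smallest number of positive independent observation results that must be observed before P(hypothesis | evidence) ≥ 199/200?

Prior odds = 0.05/0.95 = 1/19.
Likelihood ratio of a positive = 0.91/0.08 = 11.375.
Target posterior odds = 0.995/0.005 = 199.
Require 11.375ⁿ ≥ 199 ÷ (1/19) = 3781.
11.375³ = 753571/512 falls short of 3781 but 11.375⁴ = 68574961/4096 reaches it, so n = 4.

4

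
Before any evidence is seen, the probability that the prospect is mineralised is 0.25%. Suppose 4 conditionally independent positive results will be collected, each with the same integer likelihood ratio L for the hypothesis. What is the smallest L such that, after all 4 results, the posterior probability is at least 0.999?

Prior odds = 0.0025/0.9975 = 1/399.
Target odds = 0.999/0.001 = 999.
Need L⁴ ≥ 999 ÷ (1/399) = 398601.
25⁴ = 390625 < 398601 ≤ 456976 = 26⁴, so L = 26.

26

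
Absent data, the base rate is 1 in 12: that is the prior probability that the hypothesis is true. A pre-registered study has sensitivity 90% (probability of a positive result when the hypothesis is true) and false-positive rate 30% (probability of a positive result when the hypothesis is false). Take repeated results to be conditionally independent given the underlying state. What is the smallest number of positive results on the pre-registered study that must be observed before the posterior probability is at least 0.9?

5

Prior odds: (1/12) ÷ (11/12) = 1/11.
Likelihood ratio of a positive result = 0.9/0.3 = 3.
Target posterior odds = 0.9/0.1 = 9.
Require 3ⁿ ≥ 9 ÷ (1/11) = 99.
3⁴ = 81 falls short of 99 but 3⁵ = 243 reaches it, so n = 5.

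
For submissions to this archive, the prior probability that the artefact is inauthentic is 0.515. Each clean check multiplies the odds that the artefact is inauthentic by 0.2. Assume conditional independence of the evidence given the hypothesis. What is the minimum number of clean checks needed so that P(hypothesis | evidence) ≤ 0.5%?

Prior odds = 0.515/0.485 = 103/97.
Likelihood ratio per clean check = 0.2.
Target posterior odds = 0.005/0.995 = 1/199.
Require 0.2ⁿ ≤ 1/199 ÷ (103/97) = 97/20497.
0.2³ = 0.008 is still above 97/20497 but 0.2⁴ = 0.0016 is at or below it, so n = 4.

4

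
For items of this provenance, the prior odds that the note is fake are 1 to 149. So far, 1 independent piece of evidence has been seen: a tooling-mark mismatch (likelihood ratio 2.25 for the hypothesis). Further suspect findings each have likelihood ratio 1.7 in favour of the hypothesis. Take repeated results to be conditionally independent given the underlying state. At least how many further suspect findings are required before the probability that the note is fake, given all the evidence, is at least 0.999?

Prior odds = 1/149.
Bayes factor of the evidence already in hand = 2.25.
Odds after that evidence = (1/149) × 2.25 = 9/596.
Target odds = 0.999/0.001 = 999.
Need 1.7ⁿ ≥ 999 ÷ (9/596) = 66156.
1.7²⁰ ≈40642.3 falls short of 66156 but 1.7²¹ ≈69091.9 reaches it, so n = 21.

21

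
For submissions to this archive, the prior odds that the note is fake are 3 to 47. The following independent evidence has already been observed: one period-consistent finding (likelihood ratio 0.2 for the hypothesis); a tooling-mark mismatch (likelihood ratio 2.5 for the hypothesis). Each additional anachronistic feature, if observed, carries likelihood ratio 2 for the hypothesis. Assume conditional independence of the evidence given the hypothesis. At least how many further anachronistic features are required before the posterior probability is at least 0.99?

12

Prior odds = 3/47.
Combined Bayes factor of the evidence already in hand = 0.2 × 2.5 = 0.5.
Odds after that evidence = (3/47) × 0.5 = 3/94.
Target odds = 0.99/0.01 = 99.
Need 2ⁿ ≥ 99 ÷ (3/94) = 3102.
2¹¹ = 2048 falls short of 3102 but 2¹² = 4096 reaches it, so n = 12.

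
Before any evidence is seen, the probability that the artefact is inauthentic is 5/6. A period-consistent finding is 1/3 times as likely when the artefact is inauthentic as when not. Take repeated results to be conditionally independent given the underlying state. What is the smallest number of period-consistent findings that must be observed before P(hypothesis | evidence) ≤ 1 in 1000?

Prior odds: (5/6) ÷ (1/6) = 5.
Likelihood ratio per period-consistent finding = 1/3.
Target posterior odds = 0.001/0.999 = 1/999.
Need 5 × (1/3)ⁿ ≤ 1/999, i.e. (1/3)ⁿ ≤ 1/4995.
(1/3)⁷ = 1/2187 is still above 1/4995 but (1/3)⁸ = 1/6561 is at or below it, so n = 8.

8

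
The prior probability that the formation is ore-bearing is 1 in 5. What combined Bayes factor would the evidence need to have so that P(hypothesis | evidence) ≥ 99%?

Prior odds = 0.2/0.8 = 0.25.
Target odds = 0.99/0.01 = 99.
Required Bayes factor = 99 ÷ 0.25 = 396.

396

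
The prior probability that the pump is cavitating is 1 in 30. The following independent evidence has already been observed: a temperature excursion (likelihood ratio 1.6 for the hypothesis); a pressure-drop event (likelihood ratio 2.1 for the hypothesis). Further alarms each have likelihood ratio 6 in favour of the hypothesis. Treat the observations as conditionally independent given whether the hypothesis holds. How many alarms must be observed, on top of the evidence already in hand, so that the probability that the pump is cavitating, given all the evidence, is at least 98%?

4

Prior odds = (1/30)/(29/30) = 1/29.
Combined Bayes factor of the evidence already in hand = 1.6 × 2.1 = 3.36.
Odds after that evidence = (1/29) × 3.36 = 84/725.
Target odds = 0.98/0.02 = 49.
Need 6ⁿ ≥ 49 ÷ (84/725) = 5075/12.
6³ = 216 falls short of 5075/12 but 6⁴ = 1296 reaches it, so n = 4.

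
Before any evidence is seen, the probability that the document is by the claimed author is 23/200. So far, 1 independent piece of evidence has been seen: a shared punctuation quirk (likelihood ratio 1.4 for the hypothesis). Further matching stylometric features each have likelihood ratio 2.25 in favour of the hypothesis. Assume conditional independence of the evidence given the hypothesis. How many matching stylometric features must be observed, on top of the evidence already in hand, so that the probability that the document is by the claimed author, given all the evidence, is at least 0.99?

Prior odds = 0.115/0.885 = 23/177.
Bayes factor of the evidence already in hand = 1.4.
Odds after that evidence = (23/177) × 1.4 = 161/885.
Target odds = 0.99/0.01 = 99.
Need 2.25ⁿ ≥ 99 ÷ (161/885) = 87615/161.
2.25⁷ = 4782969/16384 falls short of 87615/161 but 2.25⁸ = 43046721/65536 reaches it, so n = 8.

8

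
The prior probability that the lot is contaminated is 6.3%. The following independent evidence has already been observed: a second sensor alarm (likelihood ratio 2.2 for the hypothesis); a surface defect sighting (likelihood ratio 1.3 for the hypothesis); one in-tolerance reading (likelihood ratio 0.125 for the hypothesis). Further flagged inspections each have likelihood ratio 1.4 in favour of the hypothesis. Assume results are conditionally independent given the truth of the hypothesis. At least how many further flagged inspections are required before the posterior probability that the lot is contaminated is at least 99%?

Prior odds = 0.063/0.937 = 63/937.
Combined Bayes factor of the evidence already in hand = 2.2 × 1.3 × 0.125 = 0.3575.
Odds after that evidence = (63/937) × 0.3575 = 9009/374800.
Target odds = 0.99/0.01 = 99.
Need 1.4ⁿ ≥ 99 ÷ (9009/374800) = 374800/91.
1.4²⁴ ≈3214.2 falls short of 374800/91 but 1.4²⁵ ≈4499.88 reaches it, so n = 25.

25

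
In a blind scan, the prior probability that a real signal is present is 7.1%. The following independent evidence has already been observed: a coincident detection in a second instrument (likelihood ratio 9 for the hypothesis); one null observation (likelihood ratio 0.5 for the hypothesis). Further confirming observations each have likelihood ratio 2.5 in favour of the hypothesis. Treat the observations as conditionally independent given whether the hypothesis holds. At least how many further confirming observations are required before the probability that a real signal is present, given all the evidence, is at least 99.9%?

9

Prior odds = 0.071/0.929 = 71/929.
Combined Bayes factor of the evidence already in hand = 9 × 0.5 = 4.5.
Odds after that evidence = (71/929) × 4.5 = 639/1858.
Target odds = 0.999/0.001 = 999.
Need 2.5ⁿ ≥ 999 ÷ (639/1858) = 206238/71.
2.5⁸ = 390625/256 falls short of 206238/71 but 2.5⁹ = 1953125/512 reaches it, so n = 9.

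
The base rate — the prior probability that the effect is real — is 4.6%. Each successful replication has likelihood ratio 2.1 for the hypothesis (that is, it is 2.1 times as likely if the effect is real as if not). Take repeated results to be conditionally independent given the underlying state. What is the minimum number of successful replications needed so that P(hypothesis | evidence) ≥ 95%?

9

Prior odds: 0.046 ÷ 0.954 = 23/477.
Likelihood ratio per successful replication = 2.1.
Target odds: 0.95 ÷ 0.05 = 19.
Need (23/477) × 2.1ⁿ ≥ 19, i.e. 2.1ⁿ ≥ 9063/23.
2.1⁸ ≈378.229 falls short of 9063/23 but 2.1⁹ ≈794.28 reaches it, so n = 9.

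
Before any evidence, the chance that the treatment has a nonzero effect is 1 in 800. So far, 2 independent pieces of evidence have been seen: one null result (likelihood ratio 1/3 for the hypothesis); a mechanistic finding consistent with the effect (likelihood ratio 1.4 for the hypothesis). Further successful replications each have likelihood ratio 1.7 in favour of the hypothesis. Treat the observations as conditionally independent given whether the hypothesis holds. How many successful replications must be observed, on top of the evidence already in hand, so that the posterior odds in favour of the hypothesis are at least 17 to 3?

Prior odds = 0.00125/0.99875 = 1/799.
Combined Bayes factor of the evidence already in hand = (1/3) × 1.4 = 7/15.
Odds after that evidence = (1/799) × 7/15 = 7/11985.
Target odds = 17/3.
Need 1.7ⁿ ≥ 17/3 ÷ (7/11985) = 67915/7.
1.7¹⁷ ≈8272.4 falls short of 67915/7 but 1.7¹⁸ ≈14063.1 reaches it, so n = 18.

18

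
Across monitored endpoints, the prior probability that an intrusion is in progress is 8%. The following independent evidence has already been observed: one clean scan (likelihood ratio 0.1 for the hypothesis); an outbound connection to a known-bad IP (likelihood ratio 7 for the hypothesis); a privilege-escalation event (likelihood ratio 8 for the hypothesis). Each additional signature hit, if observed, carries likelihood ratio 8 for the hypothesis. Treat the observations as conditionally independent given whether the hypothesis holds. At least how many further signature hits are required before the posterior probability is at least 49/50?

3

Prior odds = 0.08/0.92 = 2/23.
Combined Bayes factor of the evidence already in hand = 0.1 × 7 × 8 = 5.6.
Odds after that evidence = (2/23) × 5.6 = 56/115.
Target odds = 0.98/0.02 = 49.
Need 8ⁿ ≥ 49 ÷ (56/115) = 100.625.
8² = 64 falls short of 100.625 but 8³ = 512 reaches it, so n = 3.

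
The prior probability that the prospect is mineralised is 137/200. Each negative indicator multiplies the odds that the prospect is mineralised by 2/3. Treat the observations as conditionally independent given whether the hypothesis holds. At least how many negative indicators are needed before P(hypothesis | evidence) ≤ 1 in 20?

Prior odds = 0.685/0.315 = 137/63.
Likelihood ratio per negative indicator = 2/3.
Target posterior odds = 0.05/0.95 = 1/19.
Require (2/3)ⁿ ≤ 1/19 ÷ (137/63) = 63/2603.
(2/3)⁹ = 512/19683 is still above 63/2603 but (2/3)¹⁰ = 1024/59049 is at or below it, so n = 10.

10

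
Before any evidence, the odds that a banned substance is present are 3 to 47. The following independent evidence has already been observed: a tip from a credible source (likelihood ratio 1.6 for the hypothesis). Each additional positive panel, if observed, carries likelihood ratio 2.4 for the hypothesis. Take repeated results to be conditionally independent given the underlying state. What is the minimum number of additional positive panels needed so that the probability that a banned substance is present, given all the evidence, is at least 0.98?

8

Prior odds = 3/47.
Bayes factor of the evidence already in hand = 1.6.
Odds after that evidence = (3/47) × 1.6 = 24/235.
Target odds = 0.98/0.02 = 49.
Need 2.4ⁿ ≥ 49 ÷ (24/235) = 11515/24.
2.4⁷ = 35831808/78125 falls short of 11515/24 but 2.4⁸ = 429981696/390625 reaches it, so n = 8.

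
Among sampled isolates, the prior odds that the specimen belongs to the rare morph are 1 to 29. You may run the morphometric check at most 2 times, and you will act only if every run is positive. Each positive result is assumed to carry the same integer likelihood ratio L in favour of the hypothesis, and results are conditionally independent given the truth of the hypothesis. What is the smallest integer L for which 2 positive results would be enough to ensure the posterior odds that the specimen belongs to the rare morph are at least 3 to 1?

Prior odds = 1/29.
Target odds = 3.
Need L² ≥ 3 ÷ (1/29) = 87.
9² = 81 < 87 ≤ 100 = 10², so L = 10.

10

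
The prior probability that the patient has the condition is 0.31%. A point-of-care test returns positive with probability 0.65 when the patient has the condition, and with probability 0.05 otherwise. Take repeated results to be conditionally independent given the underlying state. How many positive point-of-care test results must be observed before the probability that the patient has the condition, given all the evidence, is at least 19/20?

Prior odds: 0.0031 ÷ 0.9969 = 31/9969.
Likelihood ratio of a positive result = 0.65/0.05 = 13.
Target posterior odds = 0.95/0.05 = 19.
Require 13ⁿ ≥ 19 ÷ (31/9969) = 189411/31.
13³ = 2197 falls short of 189411/31 but 13⁴ = 28561 reaches it, so n = 4.

4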